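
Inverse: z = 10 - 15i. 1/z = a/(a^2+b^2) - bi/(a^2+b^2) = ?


|z|^2 = 100+225 = 325
1/z = (10 + 15i)/325

1/z = 0.0308 + 0.0462i


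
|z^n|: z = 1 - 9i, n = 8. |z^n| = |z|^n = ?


|z| = sqrt(1+81) = sqrt(82) = 9.0554
|z^8| = |z|^8 = (sqrt(82))^8 = 82^4 = 45212176

|z^8| = 45212176


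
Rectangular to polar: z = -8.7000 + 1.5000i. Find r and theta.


r = sqrt(75.69+2.25) = sqrt(77.94) = 8.8284
theta = atan2(1.5, -8.7) = 170.2176 degrees

r = 8.8284, theta = 170.2176 degrees


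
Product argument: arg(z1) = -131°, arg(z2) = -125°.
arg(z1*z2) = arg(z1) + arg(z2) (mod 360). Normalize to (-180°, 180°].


arg(z1*z2) = -131° - 125° = -256°
Normalized to (-180°, 180°]: 104°

104°


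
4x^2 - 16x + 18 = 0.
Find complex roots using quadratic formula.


disc = (-16)^2 - 4*4*18 = 256 - 288 = -32
sqrt(|disc|) = sqrt(32) = 5.6569
Real part = 16/(2*4) = 2.0000
Imag part = 5.6569/(2*4) = 0.7071

2.0000 ± 0.7071i


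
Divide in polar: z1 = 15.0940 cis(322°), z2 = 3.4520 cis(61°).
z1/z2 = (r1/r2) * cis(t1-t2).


r = 15.0940 / 3.4520 = 4.3725
theta = 322° - 61° = 261° = 261° (mod 360)

4.3725 cis(261°)


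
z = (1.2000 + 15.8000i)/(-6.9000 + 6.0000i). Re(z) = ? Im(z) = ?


Multiply by conjugate: (1.2000 + 15.8000i)(-6.9000 - 6.0000i) / ((-6.9)^2 + 6^2)
Numerator real = 1.2*(-6.9) + 15.8*6 = 86.52
Numerator imag = 15.8*(-6.9) - 1.2*6 = -116.22
Denominator = 83.61
Re(z) = 86.52/83.61 = 1.0348
Im(z) = -116.22/83.61 = -1.3900

Re(z) = 1.0348, Im(z) = -1.3900


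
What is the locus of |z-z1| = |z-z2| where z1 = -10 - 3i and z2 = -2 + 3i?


Equal distances means the locus is the perpendicular bisector of z1 and z2.
Midpoint = ((-10+(-2))/2, (-3+3)/2) = (-6.0000, 0)

Perpendicular bisector through (-6.0000, 0)


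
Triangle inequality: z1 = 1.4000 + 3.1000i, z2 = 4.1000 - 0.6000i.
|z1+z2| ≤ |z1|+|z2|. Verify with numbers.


|z1| = sqrt(1.4^2 + 3.1^2) = sqrt(11.57) = 3.4015
|z2| = sqrt(4.1^2 + (-0.6)^2) = sqrt(17.17) = 4.1437
z1+z2 = 5.5000 + 2.5000i
|z1+z2| = sqrt(36.5) = 6.0415
|z1|+|z2| = 3.4015 + 4.1437 = 7.5452

|z1+z2| = 6.0415 ≤ |z1|+|z2| = 7.5452 (verified)


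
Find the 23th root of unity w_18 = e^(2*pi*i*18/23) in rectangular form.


Angle = 360*18/23 = 281.7391°
a = cos(281.7391°) = 0.2035
b = sin(281.7391°) = -0.9791

0.2035 - 0.9791i


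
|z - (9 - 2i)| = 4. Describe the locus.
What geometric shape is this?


|z - z0| = r is a circle with center z0 and radius r.
Center = (9, -2), radius = 4

Circle with center (9, -2) and radius 4


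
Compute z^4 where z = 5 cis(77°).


r^4 = 5^4 = 625
n*theta = 4*77° = 308° = 308° (mod 360)
a = 625*cos(308°) = 384.7884
b = 625*sin(308°) = -492.5067

625 cis(308°) = 384.7884 - 492.5067i


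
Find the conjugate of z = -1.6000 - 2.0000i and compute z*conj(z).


z_bar = -1.6000 + 2.0000i
z*z_bar = (-1.6)^2 + (-2)^2 = 2.56 + 4 = 6.56

z_bar = -1.6000 + 2.0000i, z*z_bar = 6.56


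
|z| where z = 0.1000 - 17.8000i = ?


|z| = sqrt(0.1^2 + (-17.8)^2) = sqrt(0.01 + 316.84) = sqrt(316.85) = 17.8003

|z| = 17.8003


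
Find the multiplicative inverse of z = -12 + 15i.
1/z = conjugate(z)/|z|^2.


|z|^2 = 144+225 = 369
1/z = (-12 - 15i)/369

1/z = -0.0325 - 0.0407i


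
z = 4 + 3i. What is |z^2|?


|z| = sqrt(16+9) = sqrt(25) = 5
|z^2| = |z|^2 = 5^2 = 25

|z^2| = 25


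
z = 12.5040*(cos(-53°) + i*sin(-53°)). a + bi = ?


a = 12.5040*cos(-53°) = 12.5040*0.601815 = 7.5251
b = 12.5040*sin(-53°) = 12.5040*(-0.798636) = -9.9861

7.5251 - 9.9861i


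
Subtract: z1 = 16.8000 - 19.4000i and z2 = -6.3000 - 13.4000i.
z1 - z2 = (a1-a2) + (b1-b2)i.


Real: 16.8 + 6.3 = 23.1
Imag: -19.4 + 13.4 = -6

23.1000 - 6.0000i


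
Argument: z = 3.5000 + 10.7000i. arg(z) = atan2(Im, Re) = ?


Re = 3.5, Im = 10.7
arg = atan2(10.7, 3.5) = 71.8869 degrees

arg(z) = 71.8869 degrees


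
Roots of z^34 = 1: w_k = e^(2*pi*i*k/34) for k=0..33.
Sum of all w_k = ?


The sum of all 34th roots of unity is 0.
Geometric series: (1 - w^34)/(1 - w) = (1-1)/(1-w) = 0 since w^34 = 1, w ≠ 1.
Alternatively: coefficient of z^33 in z^34 - 1 is 0.

0


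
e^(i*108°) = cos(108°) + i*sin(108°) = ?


cos(108°) = -0.3090
sin(108°) = 0.9511

e^(i*108°) = -0.3090 + 0.9511i


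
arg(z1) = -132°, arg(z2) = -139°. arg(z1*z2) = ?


arg(z1*z2) = -132° - 139° = -271°
Normalized to (-180°, 180°]: 89°

89°


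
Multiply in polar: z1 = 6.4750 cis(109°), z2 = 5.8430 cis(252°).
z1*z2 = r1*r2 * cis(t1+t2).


r = 6.4750 * 5.8430 = 37.8334
theta = 109° + 252° = 361° = 1° (mod 360)

37.8334 cis(1°)


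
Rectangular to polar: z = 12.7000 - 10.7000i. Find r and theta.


r = sqrt(161.29+114.49) = sqrt(275.78) = 16.6066
theta = atan2(-10.7, 12.7) = -40.1148 degrees

r = 16.6066, theta = -40.1148 degrees


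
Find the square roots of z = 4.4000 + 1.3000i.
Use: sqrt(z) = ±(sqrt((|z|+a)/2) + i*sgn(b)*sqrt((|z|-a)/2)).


|z| = sqrt(19.36+1.69) = 4.5880
sqrt((|z|+a)/2) = sqrt((4.5880+4.4)/2) = sqrt(4.4940) = 2.1199
sqrt((|z|-a)/2) = sqrt((4.5880-4.4)/2) = sqrt(0.0940) = 0.3066

±(2.1199 + 0.3066i) i.e. 2.1199 + 0.3066i and -2.1199 - 0.3066i


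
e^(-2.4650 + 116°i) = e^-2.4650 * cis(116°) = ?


e^-2.4650 = 0.0850
cos(116°) = -0.4384
sin(116°) = 0.8988
Real = 0.0850*(-0.4384) = -0.0373
Imag = 0.0850*0.8988 = 0.0764

-0.0373 + 0.0764i


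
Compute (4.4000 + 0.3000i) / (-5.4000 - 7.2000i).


Conjugate of z2 = -5.4000 + 7.2000i
Numerator: (4.4000 + 0.3000i)(-5.4000 + 7.2000i) = -25.9200 + 30.0600i
Denominator: (-5.4)^2 + (-7.2)^2 = 81
Result = (-25.9200 + 30.0600i)/81

-0.3200 + 0.3711i


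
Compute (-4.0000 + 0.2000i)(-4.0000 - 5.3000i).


Real = -4*(-4) - 0.2*(-5.3) = 16 - (-1.06) = 17.06
Imag = -4*(-5.3) - (4)*0.2 = 21.2 - (0.8) = 20.4

17.0600 + 20.4000i


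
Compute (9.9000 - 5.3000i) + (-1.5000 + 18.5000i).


Real: 9.9 - 1.5 = 8.4
Imag: -5.3 + 18.5 = 13.2

8.4000 + 13.2000i


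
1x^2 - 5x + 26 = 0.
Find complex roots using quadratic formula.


disc = (-5)^2 - 4*1*26 = 25 - 104 = -79
sqrt(|disc|) = sqrt(79) = 8.8882
Real part = 5/(2*1) = 2.5000
Imag part = 8.8882/(2*1) = 4.4441

2.5000 ± 4.4441i


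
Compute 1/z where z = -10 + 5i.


|z|^2 = 100+25 = 125
1/z = (-10 - 5i)/125

1/z = -0.0800 - 0.0400i


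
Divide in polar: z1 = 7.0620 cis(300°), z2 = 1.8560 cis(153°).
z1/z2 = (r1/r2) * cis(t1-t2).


r = 7.0620 / 1.8560 = 3.8050
theta = 300° - 153° = 147° = 147° (mod 360)

3.8050 cis(147°)


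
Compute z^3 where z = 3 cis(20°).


r^3 = 3^3 = 27
n*theta = 3*20° = 60° = 60° (mod 360)
a = 27*cos(60°) = 13.5000
b = 27*sin(60°) = 23.3827

27 cis(60°) = 13.5000 + 23.3827i


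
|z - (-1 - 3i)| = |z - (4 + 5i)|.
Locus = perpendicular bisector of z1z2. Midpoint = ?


Equal distances means the locus is the perpendicular bisector of z1 and z2.
Midpoint = ((-1+4)/2, (-3+5)/2) = (1.5000, 1.0000)

Perpendicular bisector through (1.5000, 1.0000)


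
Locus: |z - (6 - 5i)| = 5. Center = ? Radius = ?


|z - z0| = r is a circle with center z0 and radius r.
Center = (6, -5), radius = 5

Circle with center (6, -5) and radius 5


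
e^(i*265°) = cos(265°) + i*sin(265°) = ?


cos(265°) = -0.0872
sin(265°) = -0.9962

e^(i*265°) = -0.0872 - 0.9962i


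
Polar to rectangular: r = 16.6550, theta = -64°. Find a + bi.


a = 16.6550*cos(-64°) = 16.6550*0.43837 = 7.3011
b = 16.6550*sin(-64°) = 16.6550*(-0.898794) = -14.9694

7.3011 - 14.9694i


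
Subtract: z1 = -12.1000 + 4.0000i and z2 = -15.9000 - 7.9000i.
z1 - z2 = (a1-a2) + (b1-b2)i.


Real: -12.1 + 15.9 = 3.8
Imag: 4 + 7.9 = 11.9

3.8000 + 11.9000i


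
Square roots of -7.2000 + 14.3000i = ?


|z| = sqrt(51.84+204.49) = 16.0103
sqrt((|z|+a)/2) = sqrt((16.0103+(-7.2))/2) = sqrt(4.4052) = 2.0988
sqrt((|z|-a)/2) = sqrt((16.0103-(-7.2))/2) = sqrt(11.6052) = 3.4066

±(2.0988 + 3.4066i) i.e. 2.0988 + 3.4066i and -2.0988 - 3.4066i


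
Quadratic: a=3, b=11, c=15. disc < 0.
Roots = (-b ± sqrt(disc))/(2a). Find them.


disc = 11^2 - 4*3*15 = 121 - 180 = -59
sqrt(|disc|) = sqrt(59) = 7.6811
Real part = -11/(2*3) = -1.8333
Imag part = 7.6811/(2*3) = 1.2802

-1.8333 ± 1.2802i


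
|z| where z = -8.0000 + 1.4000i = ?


|z| = sqrt((-8)^2 + 1.4^2) = sqrt(64 + 1.96) = sqrt(65.96) = 8.1216

|z| = 8.1216


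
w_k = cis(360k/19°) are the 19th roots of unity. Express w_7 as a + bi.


Angle = 360*7/19 = 132.6316°
a = cos(132.6316°) = -0.6773
b = sin(132.6316°) = 0.7357

-0.6773 + 0.7357i


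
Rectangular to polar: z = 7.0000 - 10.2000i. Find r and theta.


r = sqrt(49+104.04) = sqrt(153.04) = 12.3709
theta = atan2(-10.2, 7) = -55.5392 degrees

r = 12.3709, theta = -55.5392 degrees


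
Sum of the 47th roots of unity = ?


The sum of all 47th roots of unity is 0.
Geometric series: (1 - w^47)/(1 - w) = (1-1)/(1-w) = 0 since w^47 = 1, w ≠ 1.
Alternatively: coefficient of z^46 in z^47 - 1 is 0.

0


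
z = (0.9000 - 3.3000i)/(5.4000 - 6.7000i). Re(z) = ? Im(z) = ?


Multiply by conjugate: (0.9000 - 3.3000i)(5.4000 + 6.7000i) / (5.4^2 + (-6.7)^2)
Numerator real = 0.9*5.4 - (3.3)*(-6.7) = 26.97
Numerator imag = -3.3*5.4 - 0.9*(-6.7) = -11.79
Denominator = 74.05
Re(z) = 26.97/74.05 = 0.3642
Im(z) = -11.79/74.05 = -0.1592

Re(z) = 0.3642, Im(z) = -0.1592


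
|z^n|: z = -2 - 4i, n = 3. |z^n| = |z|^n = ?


|z| = sqrt(4+16) = sqrt(20) = 4.4721
|z^3| = |z|^3 = (sqrt(20))^3 = 20*sqrt(20)

|z^3| = 20*sqrt(20) ≈ 89.4427


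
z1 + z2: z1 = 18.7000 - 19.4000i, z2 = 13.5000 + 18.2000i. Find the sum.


Real: 18.7 + 13.5 = 32.2
Imag: -19.4 + 18.2 = -1.2

32.2000 - 1.2000i


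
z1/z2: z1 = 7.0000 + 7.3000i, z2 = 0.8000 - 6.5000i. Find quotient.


Conjugate of z2 = 0.8000 + 6.5000i
Numerator: (7.0000 + 7.3000i)(0.8000 + 6.5000i) = -41.8500 + 51.3400i
Denominator: 0.8^2 + (-6.5)^2 = 42.89
Result = (-41.8500 + 51.3400i)/42.89

-0.9758 + 1.1970i


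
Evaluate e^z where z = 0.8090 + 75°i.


e^0.8090 = 2.2457
cos(75°) = 0.2588
sin(75°) = 0.9659
Real = 2.2457*0.2588 = 0.5812
Imag = 2.2457*0.9659 = 2.1691

0.5812 + 2.1691i


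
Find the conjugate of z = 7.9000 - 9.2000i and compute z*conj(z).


z_bar = 7.9000 + 9.2000i
z*z_bar = 7.9^2 + (-9.2)^2 = 62.41 + 84.64 = 147.05

z_bar = 7.9000 + 9.2000i, z*z_bar = 147.05


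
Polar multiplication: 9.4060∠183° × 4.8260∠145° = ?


r = 9.4060 * 4.8260 = 45.3934
theta = 183° + 145° = 328° = 328° (mod 360)

45.3934 cis(328°)


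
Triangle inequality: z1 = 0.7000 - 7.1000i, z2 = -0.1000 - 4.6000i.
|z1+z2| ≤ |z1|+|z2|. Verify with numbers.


|z1| = sqrt(0.7^2 + (-7.1)^2) = sqrt(50.9) = 7.1344
|z2| = sqrt((-0.1)^2 + (-4.6)^2) = sqrt(21.17) = 4.6011
z1+z2 = 0.6000 - 11.7000i
|z1+z2| = sqrt(137.25) = 11.7154
|z1|+|z2| = 7.1344 + 4.6011 = 11.7355

|z1+z2| = 11.7154 ≤ |z1|+|z2| = 11.7355 (verified)


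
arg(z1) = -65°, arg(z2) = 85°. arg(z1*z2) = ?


arg(z1*z2) = -65° + 85° = 20°
Normalized to (-180°, 180°]: 20°

20°


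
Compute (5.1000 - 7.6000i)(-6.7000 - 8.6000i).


Real = 5.1*(-6.7) - (-7.6)*(-8.6) = -34.17 - 65.36 = -99.53
Imag = 5.1*(-8.6) - (6.7)*(-7.6) = -43.86 + 50.92 = 7.06

-99.5300 + 7.0600i


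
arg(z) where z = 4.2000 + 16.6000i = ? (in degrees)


Re = 4.2, Im = 16.6
arg = atan2(16.6, 4.2) = 75.8014 degrees

arg(z) = 75.8014 degrees


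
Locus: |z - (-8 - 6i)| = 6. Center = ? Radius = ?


|z - z0| = r is a circle with center z0 and radius r.
Center = (-8, -6), radius = 6

Circle with center (-8, -6) and radius 6


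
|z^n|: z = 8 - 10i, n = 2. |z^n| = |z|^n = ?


|z| = sqrt(64+100) = sqrt(164) = 12.8062
|z^2| = |z|^2 = (sqrt(164))^2 = 164

|z^2| = 164


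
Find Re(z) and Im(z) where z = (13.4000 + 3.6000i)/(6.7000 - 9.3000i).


Multiply by conjugate: (13.4000 + 3.6000i)(6.7000 + 9.3000i) / (6.7^2 + (-9.3)^2)
Numerator real = 13.4*6.7 + 3.6*(-9.3) = 56.3
Numerator imag = 3.6*6.7 - 13.4*(-9.3) = 148.74
Denominator = 131.38
Re(z) = 56.3/131.38 = 0.4285
Im(z) = 148.74/131.38 = 1.1321

Re(z) = 0.4285, Im(z) = 1.1321


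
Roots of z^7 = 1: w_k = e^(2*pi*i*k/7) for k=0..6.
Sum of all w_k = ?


The sum of all 7th roots of unity is 0.
Geometric series: (1 - w^7)/(1 - w) = (1-1)/(1-w) = 0 since w^7 = 1, w ≠ 1.
Alternatively: coefficient of z^6 in z^7 - 1 is 0.

0


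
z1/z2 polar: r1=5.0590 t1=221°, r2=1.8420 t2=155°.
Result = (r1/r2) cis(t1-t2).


r = 5.0590 / 1.8420 = 2.7465
theta = 221° - 155° = 66° = 66° (mod 360)

2.7465 cis(66°)


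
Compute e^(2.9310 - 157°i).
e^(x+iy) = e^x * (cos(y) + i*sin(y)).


e^2.9310 = 18.7464
cos(-157°) = -0.9205
sin(-157°) = -0.39073
Real = 18.7464*(-0.9205) = -17.2561
Imag = 18.7464*(-0.39073) = -7.3248

-17.2561 - 7.3248i


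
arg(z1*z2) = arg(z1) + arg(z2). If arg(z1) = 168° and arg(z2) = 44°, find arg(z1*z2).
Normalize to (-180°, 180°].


arg(z1*z2) = 168° + 44° = 212°
Normalized to (-180°, 180°]: -148°

-148°


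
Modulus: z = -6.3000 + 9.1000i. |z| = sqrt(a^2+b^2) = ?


|z| = sqrt((-6.3)^2 + 9.1^2) = sqrt(39.69 + 82.81) = sqrt(122.5) = 11.0680

|z| = 11.0680


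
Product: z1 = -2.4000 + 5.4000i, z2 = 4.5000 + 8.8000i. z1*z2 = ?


Real = -2.4*4.5 - 5.4*8.8 = -10.8 - 47.52 = -58.32
Imag = -2.4*8.8 + 4.5*5.4 = -21.12 + 24.3 = 3.18

-58.3200 + 3.1800i


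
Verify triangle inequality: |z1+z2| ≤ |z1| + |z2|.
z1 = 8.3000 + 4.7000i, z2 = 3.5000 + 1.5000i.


|z1| = sqrt(8.3^2 + 4.7^2) = sqrt(90.98) = 9.5383
|z2| = sqrt(3.5^2 + 1.5^2) = sqrt(14.5) = 3.8079
z1+z2 = 11.8000 + 6.2000i
|z1+z2| = sqrt(177.68) = 13.3297
|z1|+|z2| = 9.5383 + 3.8079 = 13.3462

|z1+z2| = 13.3297 ≤ |z1|+|z2| = 13.3462 (verified)


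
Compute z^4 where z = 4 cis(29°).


r^4 = 4^4 = 256
n*theta = 4*29° = 116° = 116° (mod 360)
a = 256*cos(116°) = -112.2230
b = 256*sin(116°) = 230.0913

256 cis(116°) = -112.2230 + 230.0913i


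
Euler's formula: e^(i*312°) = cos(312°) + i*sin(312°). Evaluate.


cos(312°) = 0.6691
sin(312°) = -0.7431

e^(i*312°) = 0.6691 - 0.7431i


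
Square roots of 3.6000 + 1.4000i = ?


|z| = sqrt(12.96+1.96) = 3.8626
sqrt((|z|+a)/2) = sqrt((3.8626+3.6)/2) = sqrt(3.7313) = 1.9317
sqrt((|z|-a)/2) = sqrt((3.8626-3.6)/2) = sqrt(0.1313) = 0.3624

±(1.9317 + 0.3624i) i.e. 1.9317 + 0.3624i and -1.9317 - 0.3624i


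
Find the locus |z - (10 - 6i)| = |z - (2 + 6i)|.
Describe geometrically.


Equal distances means the locus is the perpendicular bisector of z1 and z2.
Midpoint = ((10+2)/2, (-6+6)/2) = (6.0000, 0)

Perpendicular bisector through (6.0000, 0)


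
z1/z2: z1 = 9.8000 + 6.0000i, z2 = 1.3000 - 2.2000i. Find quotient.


Conjugate of z2 = 1.3000 + 2.2000i
Numerator: (9.8000 + 6.0000i)(1.3000 + 2.2000i) = -0.4600 + 29.3600i
Denominator: 1.3^2 + (-2.2)^2 = 6.53
Result = (-0.4600 + 29.3600i)/6.53

-0.0704 + 4.4962i


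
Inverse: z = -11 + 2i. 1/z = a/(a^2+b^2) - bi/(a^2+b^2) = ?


|z|^2 = 121+4 = 125
1/z = (-11 - 2i)/125

1/z = -0.0880 - 0.0160i


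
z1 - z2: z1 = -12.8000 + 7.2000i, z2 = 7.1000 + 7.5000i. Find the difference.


Real: -12.8 - 7.1 = -19.9
Imag: 7.2 - 7.5 = -0.3

-19.9000 - 0.3000i


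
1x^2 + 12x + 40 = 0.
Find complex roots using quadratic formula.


disc = 12^2 - 4*1*40 = 144 - 160 = -16
sqrt(|disc|) = sqrt(16) = 4.0000
Real part = -12/(2*1) = -6.0000
Imag part = 4.0000/(2*1) = 2.0000

-6.0000 ± 2.0000i


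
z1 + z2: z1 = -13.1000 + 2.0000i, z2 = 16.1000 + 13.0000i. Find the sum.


Real: -13.1 + 16.1 = 3
Imag: 2 + 13 = 15

3.0000 + 15.0000i


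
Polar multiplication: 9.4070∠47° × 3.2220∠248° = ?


r = 9.4070 * 3.2220 = 30.3094
theta = 47° + 248° = 295° = 295° (mod 360)

30.3094 cis(295°)


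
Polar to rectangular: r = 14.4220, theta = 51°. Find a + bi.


a = 14.4220*cos(51°) = 14.4220*0.62932 = 9.0761
b = 14.4220*sin(51°) = 14.4220*0.777146 = 11.2080

9.0761 + 11.2080i


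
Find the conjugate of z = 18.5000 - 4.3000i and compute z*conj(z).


z_bar = 18.5000 + 4.3000i
z*z_bar = 18.5^2 + (-4.3)^2 = 342.25 + 18.49 = 360.74

z_bar = 18.5000 + 4.3000i, z*z_bar = 360.74


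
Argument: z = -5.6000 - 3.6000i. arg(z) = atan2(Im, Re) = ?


Re = -5.6, Im = -3.6
arg = atan2(-3.6, -5.6) = -147.2648 degrees

arg(z) = -147.2648 degrees


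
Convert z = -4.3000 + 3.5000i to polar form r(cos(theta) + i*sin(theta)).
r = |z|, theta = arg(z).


r = sqrt(18.49+12.25) = sqrt(30.74) = 5.5444
theta = atan2(3.5, -4.3) = 140.8560 degrees

r = 5.5444, theta = 140.8560 degrees


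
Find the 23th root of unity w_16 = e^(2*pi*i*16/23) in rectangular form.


Angle = 360*16/23 = 250.4348°
a = cos(250.4348°) = -0.3349
b = sin(250.4348°) = -0.9423

-0.3349 - 0.9423i


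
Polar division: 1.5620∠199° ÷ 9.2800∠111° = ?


r = 1.5620 / 9.2800 = 0.1683
theta = 199° - 111° = 88° = 88° (mod 360)

0.1683 cis(88°)


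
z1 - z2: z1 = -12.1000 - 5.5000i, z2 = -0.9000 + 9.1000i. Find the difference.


Real: -12.1 + 0.9 = -11.2
Imag: -5.5 - 9.1 = -14.6

-11.2000 - 14.6000i


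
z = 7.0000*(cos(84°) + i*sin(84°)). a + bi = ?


a = 7.0000*cos(84°) = 7.0000*0.10453 = 0.7317
b = 7.0000*sin(84°) = 7.0000*0.994522 = 6.9617

0.7317 + 6.9617i


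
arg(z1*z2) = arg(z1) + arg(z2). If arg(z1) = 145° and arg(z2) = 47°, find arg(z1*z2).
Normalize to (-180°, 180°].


arg(z1*z2) = 145° + 47° = 192°
Normalized to (-180°, 180°]: -168°

-168°


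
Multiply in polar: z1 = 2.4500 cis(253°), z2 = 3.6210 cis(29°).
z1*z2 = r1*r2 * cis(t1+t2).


r = 2.4500 * 3.6210 = 8.8715
theta = 253° + 29° = 282° = 282° (mod 360)

8.8715 cis(282°)


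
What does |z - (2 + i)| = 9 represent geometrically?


|z - z0| = r is a circle with center z0 and radius r.
Center = (2, 1), radius = 9

Circle with center (2, 1) and radius 9


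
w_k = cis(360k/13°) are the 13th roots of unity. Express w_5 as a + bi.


Angle = 360*5/13 = 138.4615°
a = cos(138.4615°) = -0.7485
b = sin(138.4615°) = 0.6631

-0.7485 + 0.6631i


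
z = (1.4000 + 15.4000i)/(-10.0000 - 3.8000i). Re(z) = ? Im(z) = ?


Multiply by conjugate: (1.4000 + 15.4000i)(-10.0000 + 3.8000i) / ((-10)^2 + (-3.8)^2)
Numerator real = 1.4*(-10) + 15.4*(-3.8) = -72.52
Numerator imag = 15.4*(-10) - 1.4*(-3.8) = -148.68
Denominator = 114.44
Re(z) = -72.52/114.44 = -0.6337
Im(z) = -148.68/114.44 = -1.2992

Re(z) = -0.6337, Im(z) = -1.2992


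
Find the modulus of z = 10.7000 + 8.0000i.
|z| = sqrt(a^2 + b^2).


|z| = sqrt(10.7^2 + 8^2) = sqrt(114.49 + 64) = sqrt(178.49) = 13.3600

|z| = 13.3600


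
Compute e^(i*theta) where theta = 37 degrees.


cos(37°) = 0.7986
sin(37°) = 0.6018

e^(i*37°) = 0.7986 + 0.6018i


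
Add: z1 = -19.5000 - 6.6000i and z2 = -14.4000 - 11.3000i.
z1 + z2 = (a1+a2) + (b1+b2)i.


Real: -19.5 - 14.4 = -33.9
Imag: -6.6 - 11.3 = -17.9

-33.9000 - 17.9000i


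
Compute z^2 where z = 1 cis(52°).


r^2 = 1^2 = 1
n*theta = 2*52° = 104° = 104° (mod 360)
a = 1*cos(104°) = -0.2419
b = 1*sin(104°) = 0.9703

1 cis(104°) = -0.2419 + 0.9703i


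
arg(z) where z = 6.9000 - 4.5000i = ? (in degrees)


Re = 6.9, Im = -4.5
arg = atan2(-4.5, 6.9) = -33.1113 degrees

arg(z) = -33.1113 degrees


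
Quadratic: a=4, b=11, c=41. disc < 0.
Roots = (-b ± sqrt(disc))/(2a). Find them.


disc = 11^2 - 4*4*41 = 121 - 656 = -535
sqrt(|disc|) = sqrt(535) = 23.1301
Real part = -11/(2*4) = -1.3750
Imag part = 23.1301/(2*4) = 2.8913

-1.3750 ± 2.8913i


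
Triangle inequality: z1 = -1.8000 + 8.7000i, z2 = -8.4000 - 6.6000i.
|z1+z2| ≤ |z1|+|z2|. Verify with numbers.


|z1| = sqrt((-1.8)^2 + 8.7^2) = sqrt(78.93) = 8.8843
|z2| = sqrt((-8.4)^2 + (-6.6)^2) = sqrt(114.12) = 10.6827
z1+z2 = -10.2000 + 2.1000i
|z1+z2| = sqrt(108.45) = 10.4139
|z1|+|z2| = 8.8843 + 10.6827 = 19.5670

|z1+z2| = 10.4139 ≤ |z1|+|z2| = 19.5670 (verified)


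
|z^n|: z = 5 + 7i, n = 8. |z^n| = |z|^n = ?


|z| = sqrt(25+49) = sqrt(74) = 8.6023
|z^8| = |z|^8 = (sqrt(74))^8 = 74^4 = 29986576

|z^8| = 29986576


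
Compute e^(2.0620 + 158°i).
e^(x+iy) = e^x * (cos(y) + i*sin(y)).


e^2.0620 = 7.8617
cos(158°) = -0.92718
sin(158°) = 0.3746
Real = 7.8617*(-0.92718) = -7.2892
Imag = 7.8617*0.3746 = 2.9450

-7.2892 + 2.9450i


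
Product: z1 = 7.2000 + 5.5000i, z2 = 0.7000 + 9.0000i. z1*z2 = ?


Real = 7.2*0.7 - 5.5*9 = 5.04 - 49.5 = -44.46
Imag = 7.2*9 + 0.7*5.5 = 64.8 + 3.85 = 68.65

-44.4600 + 68.6500i


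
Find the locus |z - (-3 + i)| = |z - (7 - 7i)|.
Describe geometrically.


Equal distances means the locus is the perpendicular bisector of z1 and z2.
Midpoint = ((-3+7)/2, (1+(-7))/2) = (2.0000, -3.0000)

Perpendicular bisector through (2.0000, -3.0000)


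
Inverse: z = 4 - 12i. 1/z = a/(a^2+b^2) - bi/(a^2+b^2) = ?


|z|^2 = 16+144 = 160
1/z = (4 + 12i)/160

1/z = 0.0250 + 0.0750i


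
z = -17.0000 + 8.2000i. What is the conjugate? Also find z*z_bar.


z_bar = -17.0000 - 8.2000i
z*z_bar = (-17)^2 + 8.2^2 = 289 + 67.24 = 356.24

z_bar = -17.0000 - 8.2000i, z*z_bar = 356.24


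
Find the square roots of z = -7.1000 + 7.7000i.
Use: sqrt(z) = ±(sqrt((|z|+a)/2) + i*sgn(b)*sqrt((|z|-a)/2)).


|z| = sqrt(50.41+59.29) = 10.4738
sqrt((|z|+a)/2) = sqrt((10.4738+(-7.1))/2) = sqrt(1.6869) = 1.2988
sqrt((|z|-a)/2) = sqrt((10.4738-(-7.1))/2) = sqrt(8.7869) = 2.9643

±(1.2988 + 2.9643i) i.e. 1.2988 + 2.9643i and -1.2988 - 2.9643i


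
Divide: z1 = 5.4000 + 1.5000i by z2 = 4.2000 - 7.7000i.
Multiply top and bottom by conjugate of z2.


Conjugate of z2 = 4.2000 + 7.7000i
Numerator: (5.4000 + 1.5000i)(4.2000 + 7.7000i) = 11.1300 + 47.8800i
Denominator: 4.2^2 + (-7.7)^2 = 76.93
Result = (11.1300 + 47.8800i)/76.93

0.1447 + 0.6224i


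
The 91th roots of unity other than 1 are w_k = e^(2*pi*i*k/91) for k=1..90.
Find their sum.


With w = e^(2*pi*i/91), all 91 of the 91th roots of unity w^0 = 1, w, ..., w^(90) sum to 0: 1 + w + ... + w^(90) = (1 - w^91)/(1 - w) = 0 since w^91 = 1, w ≠ 1.
Removing the root 1: w + w^2 + ... + w^(90) = 0 - 1 = -1

Sum = -1


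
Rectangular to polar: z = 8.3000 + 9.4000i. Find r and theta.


r = sqrt(68.89+88.36) = sqrt(157.25) = 12.5399
theta = atan2(9.4, 8.3) = 48.5562 degrees

r = 12.5399, theta = 48.5562 degrees


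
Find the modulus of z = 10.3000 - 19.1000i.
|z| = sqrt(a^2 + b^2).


|z| = sqrt(10.3^2 + (-19.1)^2) = sqrt(106.09 + 364.81) = sqrt(470.9) = 21.7002

|z| = 21.7002


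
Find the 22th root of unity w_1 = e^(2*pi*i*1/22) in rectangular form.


Angle = 360*1/22 = 16.3636°
a = cos(16.3636°) = 0.9595
b = sin(16.3636°) = 0.2817

0.9595 + 0.2817i


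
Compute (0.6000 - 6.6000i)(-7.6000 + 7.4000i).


Real = 0.6*(-7.6) - (-6.6)*7.4 = -4.56 - (-48.84) = 44.28
Imag = 0.6*7.4 - (7.6)*(-6.6) = 4.44 + 50.16 = 54.6

44.2800 + 54.6000i


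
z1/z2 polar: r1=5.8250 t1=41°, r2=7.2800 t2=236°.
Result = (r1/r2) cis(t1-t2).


r = 5.8250 / 7.2800 = 0.8001
theta = 41° - 236° = -195° = 165° (mod 360)

0.8001 cis(165°)


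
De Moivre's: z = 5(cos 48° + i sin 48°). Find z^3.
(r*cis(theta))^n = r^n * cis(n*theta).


r^3 = 5^3 = 125
n*theta = 3*48° = 144° = 144° (mod 360)
a = 125*cos(144°) = -101.1271
b = 125*sin(144°) = 73.4732

125 cis(144°) = -101.1271 + 73.4732i


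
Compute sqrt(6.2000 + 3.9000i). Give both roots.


|z| = sqrt(38.44+15.21) = 7.3246
sqrt((|z|+a)/2) = sqrt((7.3246+6.2)/2) = sqrt(6.7623) = 2.6004
sqrt((|z|-a)/2) = sqrt((7.3246-6.2)/2) = sqrt(0.5623) = 0.7499

±(2.6004 + 0.7499i) i.e. 2.6004 + 0.7499i and -2.6004 - 0.7499i


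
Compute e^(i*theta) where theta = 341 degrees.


cos(341°) = 0.9455
sin(341°) = -0.3256

e^(i*341°) = 0.9455 - 0.3256i


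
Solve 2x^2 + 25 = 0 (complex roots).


disc = 0^2 - 4*2*25 = 0 - 200 = -200
sqrt(|disc|) = sqrt(200) = 14.1421
Real part = 0/(2*2) = 0
Imag part = 14.1421/(2*2) = 3.5355

0 ± 3.5355i


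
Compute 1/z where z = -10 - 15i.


|z|^2 = 100+225 = 325
1/z = (-10 + 15i)/325

1/z = -0.0308 + 0.0462i


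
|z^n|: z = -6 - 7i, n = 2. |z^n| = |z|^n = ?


|z| = sqrt(36+49) = sqrt(85) = 9.2195
|z^2| = |z|^2 = (sqrt(85))^2 = 85

|z^2| = 85


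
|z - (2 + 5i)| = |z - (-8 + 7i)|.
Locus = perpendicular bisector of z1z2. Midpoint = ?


Equal distances means the locus is the perpendicular bisector of z1 and z2.
Midpoint = ((2+(-8))/2, (5+7)/2) = (-3.0000, 6.0000)

Perpendicular bisector through (-3.0000, 6.0000)


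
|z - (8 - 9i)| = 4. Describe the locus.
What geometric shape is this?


|z - z0| = r is a circle with center z0 and radius r.
Center = (8, -9), radius = 4

Circle with center (8, -9) and radius 4


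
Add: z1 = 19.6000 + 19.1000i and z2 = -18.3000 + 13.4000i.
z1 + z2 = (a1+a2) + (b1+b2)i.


Real: 19.6 - 18.3 = 1.3
Imag: 19.1 + 13.4 = 32.5

1.3000 + 32.5000i


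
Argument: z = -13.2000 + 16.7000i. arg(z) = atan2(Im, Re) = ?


Re = -13.2, Im = 16.7
arg = atan2(16.7, -13.2) = 128.3235 degrees

arg(z) = 128.3235 degrees


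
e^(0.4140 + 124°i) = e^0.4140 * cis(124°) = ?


e^0.4140 = 1.5129
cos(124°) = -0.5592
sin(124°) = 0.829
Real = 1.5129*(-0.5592) = -0.8460
Imag = 1.5129*0.829 = 1.2542

-0.8460 + 1.2542i


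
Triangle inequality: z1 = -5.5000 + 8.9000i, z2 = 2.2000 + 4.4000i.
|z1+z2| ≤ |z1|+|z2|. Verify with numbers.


|z1| = sqrt((-5.5)^2 + 8.9^2) = sqrt(109.46) = 10.4623
|z2| = sqrt(2.2^2 + 4.4^2) = sqrt(24.2) = 4.9193
z1+z2 = -3.3000 + 13.3000i
|z1+z2| = sqrt(187.78) = 13.7033
|z1|+|z2| = 10.4623 + 4.9193 = 15.3816

|z1+z2| = 13.7033 ≤ |z1|+|z2| = 15.3816 (verified)


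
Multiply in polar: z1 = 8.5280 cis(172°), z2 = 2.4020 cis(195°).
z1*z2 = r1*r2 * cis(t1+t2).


r = 8.5280 * 2.4020 = 20.4843
theta = 172° + 195° = 367° = 7° (mod 360)

20.4843 cis(7°)


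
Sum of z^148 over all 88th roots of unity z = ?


The roots are w_k = w^k with w = e^(2*pi*i/88), and (w^k)^148 = (w^148)^k.
So S = 1 + u + u^2 + ... + u^(87) with u = w^148.
148 = 1*88 + 60, so 148 is not a multiple of 88: u = (w^88)^1 * w^60 = w^60 ≠ 1 (w is a primitive 88th root), while u^88 = (w^88)^148 = 1.
Geometric series: S = (1 - u^88)/(1 - u) = (1 - 1)/(1 - u) = 0

S = 0


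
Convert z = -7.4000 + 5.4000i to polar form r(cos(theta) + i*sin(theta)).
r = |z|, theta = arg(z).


r = sqrt(54.76+29.16) = sqrt(83.92) = 9.1608
theta = atan2(5.4, -7.4) = 143.8807 degrees

r = 9.1608, theta = 143.8807 degrees


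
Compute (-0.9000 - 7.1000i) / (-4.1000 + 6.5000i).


Conjugate of z2 = -4.1000 - 6.5000i
Numerator: (-0.9000 - 7.1000i)(-4.1000 - 6.5000i) = -42.4600 + 34.9600i
Denominator: (-4.1)^2 + 6.5^2 = 59.06
Result = (-42.4600 + 34.9600i)/59.06

-0.7189 + 0.5919i


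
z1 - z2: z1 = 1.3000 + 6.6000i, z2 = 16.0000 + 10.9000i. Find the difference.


Real: 1.3 - 16 = -14.7
Imag: 6.6 - 10.9 = -4.3

-14.7000 - 4.3000i


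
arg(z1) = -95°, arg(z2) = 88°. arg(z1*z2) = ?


arg(z1*z2) = -95° + 88° = -7°
Normalized to (-180°, 180°]: -7°

-7°


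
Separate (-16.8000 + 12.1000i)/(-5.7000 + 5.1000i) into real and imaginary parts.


Multiply by conjugate: (-16.8000 + 12.1000i)(-5.7000 - 5.1000i) / ((-5.7)^2 + 5.1^2)
Numerator real = -16.8*(-5.7) + 12.1*5.1 = 157.47
Numerator imag = 12.1*(-5.7) - (-16.8)*5.1 = 16.71
Denominator = 58.5
Re(z) = 157.47/58.5 = 2.6918
Im(z) = 16.71/58.5 = 0.2856

Re(z) = 2.6918, Im(z) = 0.2856


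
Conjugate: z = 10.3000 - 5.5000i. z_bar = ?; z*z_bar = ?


z_bar = 10.3000 + 5.5000i
z*z_bar = 10.3^2 + (-5.5)^2 = 106.09 + 30.25 = 136.34

z_bar = 10.3000 + 5.5000i, z*z_bar = 136.34


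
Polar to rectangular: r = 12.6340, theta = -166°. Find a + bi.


a = 12.6340*cos(-166°) = 12.6340*(-0.970296) = -12.2587
b = 12.6340*sin(-166°) = 12.6340*(-0.24192) = -3.0564

-12.2587 - 3.0564i


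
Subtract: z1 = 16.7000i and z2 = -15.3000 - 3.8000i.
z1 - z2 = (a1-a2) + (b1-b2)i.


Real: 0 + 15.3 = 15.3
Imag: 16.7 + 3.8 = 20.5

15.3000 + 20.5000i


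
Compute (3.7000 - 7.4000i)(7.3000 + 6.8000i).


Real = 3.7*7.3 - (-7.4)*6.8 = 27.01 - (-50.32) = 77.33
Imag = 3.7*6.8 + 7.3*(-7.4) = 25.16 - (54.02) = -28.86

77.3300 - 28.8600i


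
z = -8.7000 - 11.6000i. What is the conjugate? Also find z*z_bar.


z_bar = -8.7000 + 11.6000i
z*z_bar = (-8.7)^2 + (-11.6)^2 = 75.69 + 134.56 = 210.25

z_bar = -8.7000 + 11.6000i, z*z_bar = 210.25


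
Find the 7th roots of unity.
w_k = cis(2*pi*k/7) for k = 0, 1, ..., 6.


The 7th roots of unity are cis(360k/7°) for k=0..6
Angle step = 360/7 = 51.4286°
Primitive root: cis(51.4286°)
Primitive root = 0.6235 + 0.7818i

7 roots at angles: 0°, 51.4286°, 102.8571°, 154.2857°, 205.7143°, 257.1429°, 308.5714°


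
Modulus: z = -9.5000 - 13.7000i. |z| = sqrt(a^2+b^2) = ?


|z| = sqrt((-9.5)^2 + (-13.7)^2) = sqrt(90.25 + 187.69) = sqrt(277.94) = 16.6715

|z| = 16.6715


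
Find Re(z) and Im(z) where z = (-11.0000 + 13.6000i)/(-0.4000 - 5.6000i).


Multiply by conjugate: (-11.0000 + 13.6000i)(-0.4000 + 5.6000i) / ((-0.4)^2 + (-5.6)^2)
Numerator real = -11*(-0.4) + 13.6*(-5.6) = -71.76
Numerator imag = 13.6*(-0.4) - (-11)*(-5.6) = -67.04
Denominator = 31.52
Re(z) = -71.76/31.52 = -2.2766
Im(z) = -67.04/31.52 = -2.1269

Re(z) = -2.2766, Im(z) = -2.1269


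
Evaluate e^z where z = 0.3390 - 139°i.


e^0.3390 = 1.40354
cos(-139°) = -0.7547
sin(-139°) = -0.65606
Real = 1.40354*(-0.7547) = -1.0593
Imag = 1.40354*(-0.65606) = -0.9208

-1.0593 - 0.9208i


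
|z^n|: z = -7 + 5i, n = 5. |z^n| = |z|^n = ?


|z| = sqrt(49+25) = sqrt(74) = 8.6023
|z^5| = |z|^5 = (sqrt(74))^5 = 74^2 * sqrt(74) = 5476*sqrt(74)

|z^5| = 5476*sqrt(74) ≈ 47106.3332


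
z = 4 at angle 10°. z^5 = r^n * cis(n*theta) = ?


r^5 = 4^5 = 1024
n*theta = 5*10° = 50° = 50° (mod 360)
a = 1024*cos(50°) = 658.2145
b = 1024*sin(50°) = 784.4295

1024 cis(50°) = 658.2145 + 784.4295i


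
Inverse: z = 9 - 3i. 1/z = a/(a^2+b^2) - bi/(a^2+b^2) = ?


|z|^2 = 81+9 = 90
1/z = (9 + 3i)/90

1/z = 0.1000 + 0.0333i


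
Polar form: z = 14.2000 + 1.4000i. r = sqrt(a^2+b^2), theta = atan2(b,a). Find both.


r = sqrt(201.64+1.96) = sqrt(203.6) = 14.2688
theta = atan2(1.4, 14.2) = 5.6307 degrees

r = 14.2688, theta = 5.6307 degrees


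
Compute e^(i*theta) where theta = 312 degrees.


cos(312°) = 0.6691
sin(312°) = -0.7431

e^(i*312°) = 0.6691 - 0.7431i


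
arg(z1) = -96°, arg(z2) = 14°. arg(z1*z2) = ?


arg(z1*z2) = -96° + 14° = -82°
Normalized to (-180°, 180°]: -82°

-82°


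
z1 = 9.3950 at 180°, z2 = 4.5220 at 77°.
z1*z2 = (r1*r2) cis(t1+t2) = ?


r = 9.3950 * 4.5220 = 42.4842
theta = 180° + 77° = 257° = 257° (mod 360)

42.4842 cis(257°)


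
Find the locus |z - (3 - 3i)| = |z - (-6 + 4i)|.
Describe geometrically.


Equal distances means the locus is the perpendicular bisector of z1 and z2.
Midpoint = ((3+(-6))/2, (-3+4)/2) = (-1.5000, 0.5000)

Perpendicular bisector through (-1.5000, 0.5000)


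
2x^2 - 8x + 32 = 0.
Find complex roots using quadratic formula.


disc = (-8)^2 - 4*2*32 = 64 - 256 = -192
sqrt(|disc|) = sqrt(192) = 13.8564
Real part = 8/(2*2) = 2.0000
Imag part = 13.8564/(2*2) = 3.4641

2.0000 ± 3.4641i


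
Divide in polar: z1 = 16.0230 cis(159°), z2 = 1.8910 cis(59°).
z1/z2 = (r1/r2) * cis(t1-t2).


r = 16.0230 / 1.8910 = 8.4733
theta = 159° - 59° = 100° = 100° (mod 360)

8.4733 cis(100°)


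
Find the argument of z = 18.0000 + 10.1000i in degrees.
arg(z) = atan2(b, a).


Re = 18, Im = 10.1
arg = atan2(10.1, 18) = 29.2973 degrees

arg(z) = 29.2973 degrees


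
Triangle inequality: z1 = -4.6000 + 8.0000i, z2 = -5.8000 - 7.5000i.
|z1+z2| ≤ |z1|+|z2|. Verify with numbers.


|z1| = sqrt((-4.6)^2 + 8^2) = sqrt(85.16) = 9.2282
|z2| = sqrt((-5.8)^2 + (-7.5)^2) = sqrt(89.89) = 9.4810
z1+z2 = -10.4000 + 0.5000i
|z1+z2| = sqrt(108.41) = 10.4120
|z1|+|z2| = 9.2282 + 9.4810 = 18.7092

|z1+z2| = 10.4120 ≤ |z1|+|z2| = 18.7092 (verified)


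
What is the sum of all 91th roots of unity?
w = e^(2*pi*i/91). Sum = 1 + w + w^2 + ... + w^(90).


The sum of all 91th roots of unity is 0.
Geometric series: (1 - w^91)/(1 - w) = (1-1)/(1-w) = 0 since w^91 = 1, w ≠ 1.
Alternatively: coefficient of z^90 in z^91 - 1 is 0.

0


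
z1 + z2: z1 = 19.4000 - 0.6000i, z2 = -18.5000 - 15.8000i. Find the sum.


Real: 19.4 - 18.5 = 0.9
Imag: -0.6 - 15.8 = -16.4

0.9000 - 16.4000i


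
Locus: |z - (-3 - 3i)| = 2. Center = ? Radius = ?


|z - z0| = r is a circle with center z0 and radius r.
Center = (-3, -3), radius = 2

Circle with center (-3, -3) and radius 2


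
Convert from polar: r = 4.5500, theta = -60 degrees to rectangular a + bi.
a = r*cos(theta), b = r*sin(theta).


a = 4.5500*cos(-60°) = 4.5500*0.5 = 2.2750
b = 4.5500*sin(-60°) = 4.5500*(-0.86603) = -3.9404

2.2750 - 3.9404i


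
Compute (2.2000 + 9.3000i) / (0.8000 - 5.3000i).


Conjugate of z2 = 0.8000 + 5.3000i
Numerator: (2.2000 + 9.3000i)(0.8000 + 5.3000i) = -47.5300 + 19.1000i
Denominator: 0.8^2 + (-5.3)^2 = 28.73
Result = (-47.5300 + 19.1000i)/28.73

-1.6544 + 0.6648i


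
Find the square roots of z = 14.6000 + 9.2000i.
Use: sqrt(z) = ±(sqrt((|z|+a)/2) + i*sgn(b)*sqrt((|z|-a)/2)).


|z| = sqrt(213.16+84.64) = 17.2569
sqrt((|z|+a)/2) = sqrt((17.2569+14.6)/2) = sqrt(15.9284) = 3.9910
sqrt((|z|-a)/2) = sqrt((17.2569-14.6)/2) = sqrt(1.3284) = 1.1526

±(3.9910 + 1.1526i) i.e. 3.9910 + 1.1526i and -3.9910 - 1.1526i


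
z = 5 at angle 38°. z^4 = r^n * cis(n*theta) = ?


r^4 = 5^4 = 625
n*theta = 4*38° = 152° = 152° (mod 360)
a = 625*cos(152°) = -551.8422
b = 625*sin(152°) = 293.4197

625 cis(152°) = -551.8422 + 293.4197i


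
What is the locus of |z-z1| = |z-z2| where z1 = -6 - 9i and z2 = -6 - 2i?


Equal distances means the locus is the perpendicular bisector of z1 and z2.
Midpoint = ((-6+(-6))/2, (-9+(-2))/2) = (-6.0000, -5.5000)

Perpendicular bisector through (-6.0000, -5.5000)


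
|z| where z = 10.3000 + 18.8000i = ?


|z| = sqrt(10.3^2 + 18.8^2) = sqrt(106.09 + 353.44) = sqrt(459.53) = 21.4367

|z| = 21.4367


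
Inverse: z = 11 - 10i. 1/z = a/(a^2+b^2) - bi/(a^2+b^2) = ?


|z|^2 = 121+100 = 221
1/z = (11 + 10i)/221

1/z = 0.0498 + 0.0452i


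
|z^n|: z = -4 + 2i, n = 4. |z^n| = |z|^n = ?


|z| = sqrt(16+4) = sqrt(20) = 4.4721
|z^4| = |z|^4 = (sqrt(20))^4 = 20^2 = 400

|z^4| = 400


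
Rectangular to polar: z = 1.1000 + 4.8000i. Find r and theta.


r = sqrt(1.21+23.04) = sqrt(24.25) = 4.9244
theta = atan2(4.8, 1.1) = 77.0926 degrees

r = 4.9244, theta = 77.0926 degrees


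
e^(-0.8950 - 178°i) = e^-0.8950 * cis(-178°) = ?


e^-0.8950 = 0.4086
cos(-178°) = -0.9994
sin(-178°) = -0.0349
Real = 0.4086*(-0.9994) = -0.4084
Imag = 0.4086*(-0.0349) = -0.0143

-0.4084 - 0.0143i


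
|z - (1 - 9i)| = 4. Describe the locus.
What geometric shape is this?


|z - z0| = r is a circle with center z0 and radius r.
Center = (1, -9), radius = 4

Circle with center (1, -9) and radius 4


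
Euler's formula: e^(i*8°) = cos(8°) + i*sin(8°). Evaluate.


cos(8°) = 0.9903
sin(8°) = 0.1392

e^(i*8°) = 0.9903 + 0.1392i


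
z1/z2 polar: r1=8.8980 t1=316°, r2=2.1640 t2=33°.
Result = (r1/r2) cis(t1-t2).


r = 8.8980 / 2.1640 = 4.1118
theta = 316° - 33° = 283° = 283° (mod 360)

4.1118 cis(283°)


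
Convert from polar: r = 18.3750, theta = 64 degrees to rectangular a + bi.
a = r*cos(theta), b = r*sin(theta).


a = 18.3750*cos(64°) = 18.3750*0.438371 = 8.0551
b = 18.3750*sin(64°) = 18.3750*0.89879 = 16.5153

8.0551 + 16.5153i


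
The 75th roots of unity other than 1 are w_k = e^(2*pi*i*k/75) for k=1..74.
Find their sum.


With w = e^(2*pi*i/75), all 75 of the 75th roots of unity w^0 = 1, w, ..., w^(74) sum to 0: 1 + w + ... + w^(74) = (1 - w^75)/(1 - w) = 0 since w^75 = 1, w ≠ 1.
Removing the root 1: w + w^2 + ... + w^(74) = 0 - 1 = -1

Sum = -1


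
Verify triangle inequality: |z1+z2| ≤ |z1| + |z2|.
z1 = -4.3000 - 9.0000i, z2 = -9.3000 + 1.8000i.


|z1| = sqrt((-4.3)^2 + (-9)^2) = sqrt(99.49) = 9.9745
|z2| = sqrt((-9.3)^2 + 1.8^2) = sqrt(89.73) = 9.4726
z1+z2 = -13.6000 - 7.2000i
|z1+z2| = sqrt(236.8) = 15.3883
|z1|+|z2| = 9.9745 + 9.4726 = 19.4471

|z1+z2| = 15.3883 ≤ |z1|+|z2| = 19.4471 (verified)


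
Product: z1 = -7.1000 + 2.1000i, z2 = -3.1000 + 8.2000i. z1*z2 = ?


Real = -7.1*(-3.1) - 2.1*8.2 = 22.01 - 17.22 = 4.79
Imag = -7.1*8.2 - (3.1)*2.1 = -58.22 - (6.51) = -64.73

4.7900 - 64.7300i


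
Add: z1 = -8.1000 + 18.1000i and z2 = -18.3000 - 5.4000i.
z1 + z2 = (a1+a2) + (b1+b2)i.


Real: -8.1 - 18.3 = -26.4
Imag: 18.1 - 5.4 = 12.7

-26.4000 + 12.7000i


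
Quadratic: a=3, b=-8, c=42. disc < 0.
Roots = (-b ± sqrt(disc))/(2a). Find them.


disc = (-8)^2 - 4*3*42 = 64 - 504 = -440
sqrt(|disc|) = sqrt(440) = 20.9762
Real part = 8/(2*3) = 1.3333
Imag part = 20.9762/(2*3) = 3.4960

1.3333 ± 3.4960i


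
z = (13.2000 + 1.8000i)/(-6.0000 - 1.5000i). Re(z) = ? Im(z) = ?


Multiply by conjugate: (13.2000 + 1.8000i)(-6.0000 + 1.5000i) / ((-6)^2 + (-1.5)^2)
Numerator real = 13.2*(-6) + 1.8*(-1.5) = -81.9
Numerator imag = 1.8*(-6) - 13.2*(-1.5) = 9
Denominator = 38.25
Re(z) = -81.9/38.25 = -2.1412
Im(z) = 9/38.25 = 0.2353

Re(z) = -2.1412, Im(z) = 0.2353


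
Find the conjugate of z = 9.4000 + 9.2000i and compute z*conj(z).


z_bar = 9.4000 - 9.2000i
z*z_bar = 9.4^2 + 9.2^2 = 88.36 + 84.64 = 173

z_bar = 9.4000 - 9.2000i, z*z_bar = 173


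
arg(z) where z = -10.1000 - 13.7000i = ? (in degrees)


Re = -10.1, Im = -13.7
arg = atan2(-13.7, -10.1) = -126.3986 degrees

arg(z) = -126.3986 degrees


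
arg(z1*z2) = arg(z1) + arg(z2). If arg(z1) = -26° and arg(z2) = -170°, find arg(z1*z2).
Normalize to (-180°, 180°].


arg(z1*z2) = -26° - 170° = -196°
Normalized to (-180°, 180°]: 164°

164°


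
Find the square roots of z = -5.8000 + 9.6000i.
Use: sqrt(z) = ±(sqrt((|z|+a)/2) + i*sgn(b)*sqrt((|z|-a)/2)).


|z| = sqrt(33.64+92.16) = 11.2161
sqrt((|z|+a)/2) = sqrt((11.2161+(-5.8))/2) = sqrt(2.7080) = 1.6456
sqrt((|z|-a)/2) = sqrt((11.2161-(-5.8))/2) = sqrt(8.5080) = 2.9169

±(1.6456 + 2.9169i) i.e. 1.6456 + 2.9169i and -1.6456 - 2.9169i


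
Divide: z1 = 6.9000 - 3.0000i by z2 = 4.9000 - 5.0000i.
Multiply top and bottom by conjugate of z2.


Conjugate of z2 = 4.9000 + 5.0000i
Numerator: (6.9000 - 3.0000i)(4.9000 + 5.0000i) = 48.8100 + 19.8000i
Denominator: 4.9^2 + (-5)^2 = 49.01
Result = (48.8100 + 19.8000i)/49.01

0.9959 + 0.4040i


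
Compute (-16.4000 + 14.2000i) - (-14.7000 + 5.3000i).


Real: -16.4 + 14.7 = -1.7
Imag: 14.2 - 5.3 = 8.9

-1.7000 + 8.9000i


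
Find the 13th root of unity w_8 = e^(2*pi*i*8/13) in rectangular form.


Angle = 360*8/13 = 221.5385°
a = cos(221.5385°) = -0.7485
b = sin(221.5385°) = -0.6631

-0.7485 - 0.6631i


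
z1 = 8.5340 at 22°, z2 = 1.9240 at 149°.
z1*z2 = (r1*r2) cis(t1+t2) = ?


r = 8.5340 * 1.9240 = 16.4194
theta = 22° + 149° = 171° = 171° (mod 360)

16.4194 cis(171°)


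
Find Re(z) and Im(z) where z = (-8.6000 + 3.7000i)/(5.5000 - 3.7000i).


Multiply by conjugate: (-8.6000 + 3.7000i)(5.5000 + 3.7000i) / (5.5^2 + (-3.7)^2)
Numerator real = -8.6*5.5 + 3.7*(-3.7) = -60.99
Numerator imag = 3.7*5.5 - (-8.6)*(-3.7) = -11.47
Denominator = 43.94
Re(z) = -60.99/43.94 = -1.3880
Im(z) = -11.47/43.94 = -0.2610

Re(z) = -1.3880, Im(z) = -0.2610


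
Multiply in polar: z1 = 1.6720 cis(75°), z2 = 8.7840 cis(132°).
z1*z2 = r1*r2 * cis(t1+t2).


r = 1.6720 * 8.7840 = 14.6868
theta = 75° + 132° = 207° = 207° (mod 360)

14.6868 cis(207°)


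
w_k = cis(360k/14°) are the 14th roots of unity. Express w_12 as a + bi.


Angle = 360*12/14 = 308.5714°
a = cos(308.5714°) = 0.6235
b = sin(308.5714°) = -0.7818

0.6235 - 0.7818i


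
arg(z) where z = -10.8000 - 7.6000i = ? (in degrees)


Re = -10.8, Im = -7.6
arg = atan2(-7.6, -10.8) = -144.8658 degrees

arg(z) = -144.8658 degrees
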